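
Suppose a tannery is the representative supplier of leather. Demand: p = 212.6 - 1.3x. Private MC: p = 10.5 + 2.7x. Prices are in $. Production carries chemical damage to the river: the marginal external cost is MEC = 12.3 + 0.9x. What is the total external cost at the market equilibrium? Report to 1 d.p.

Market equilibrium (private): 10.5 + 2.7x = 212.6 - 1.3x → x_m = 50.5250.
Total external cost = ∫₀^{x_m} (12.3 + 0.9x) dx = 12.3×50.5250 + ½×0.9×50.5250² = 1770.2065.

$1770.2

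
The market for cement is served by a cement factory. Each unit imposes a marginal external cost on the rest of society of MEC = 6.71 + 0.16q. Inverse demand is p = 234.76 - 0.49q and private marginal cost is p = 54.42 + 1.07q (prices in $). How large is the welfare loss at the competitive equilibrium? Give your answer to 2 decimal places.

DWL = $184.70

Market equilibrium (private): 54.42 + 1.07q = 234.76 - 0.49q → q_m = 115.6026.
Social marginal cost = private MC + MEC = 61.13 + 1.23q.
Set SMC = demand: 61.13 + 1.23q = 234.76 - 0.49q → q* = 100.9477.
The loss is the area between SMC and demand from q* to q_m; with linear curves that's a triangle of height MEC(q_m).
DWL = ½ × 14.6549 × 25.2064 = 184.6986.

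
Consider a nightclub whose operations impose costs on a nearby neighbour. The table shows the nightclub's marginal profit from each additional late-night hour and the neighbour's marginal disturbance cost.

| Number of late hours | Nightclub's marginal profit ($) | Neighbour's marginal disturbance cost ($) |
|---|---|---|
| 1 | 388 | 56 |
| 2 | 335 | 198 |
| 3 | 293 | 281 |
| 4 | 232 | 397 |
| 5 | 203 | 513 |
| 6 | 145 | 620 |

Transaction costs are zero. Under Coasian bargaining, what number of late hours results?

3

Bargaining reaches the level where marginal profit last exceeds marginal disturbance cost.
That holds through level 3 (293 ≥ 281) but not at 4 (232 < 397).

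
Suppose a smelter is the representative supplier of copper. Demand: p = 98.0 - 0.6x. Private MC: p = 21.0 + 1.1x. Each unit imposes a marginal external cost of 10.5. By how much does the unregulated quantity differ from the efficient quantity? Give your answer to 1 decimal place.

6.2 units

Market equilibrium (private): 21.0 + 1.1x = 98.0 - 0.6x → x_m = 45.2941.
Social marginal cost = private MC + MEC = 31.5 + 1.1x.
Set SMC = demand: 31.5 + 1.1x = 98.0 - 0.6x → x* = 39.1176.
Gap = |45.2941 − 39.1176| = 6.1765.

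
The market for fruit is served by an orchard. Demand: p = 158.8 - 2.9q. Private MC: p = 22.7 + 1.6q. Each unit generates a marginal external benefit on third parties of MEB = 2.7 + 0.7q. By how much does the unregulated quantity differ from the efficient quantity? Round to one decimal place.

6.3 units

Market equilibrium (private): 22.7 + 1.6q = 158.8 - 2.9q → q_m = 30.2444.
Social marginal cost = private MC − MEB = 20.0 + 0.9q.
Set SMC = demand: 20.0 + 0.9q = 158.8 - 2.9q → q* = 36.5263.
Gap = |30.2444 − 36.5263| = 6.2819.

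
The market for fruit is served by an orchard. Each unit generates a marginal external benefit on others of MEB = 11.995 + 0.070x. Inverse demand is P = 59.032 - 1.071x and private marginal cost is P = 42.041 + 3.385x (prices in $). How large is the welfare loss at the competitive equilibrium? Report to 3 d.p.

Market equilibrium (private): 42.041 + 3.385x = 59.032 - 1.071x → x_m = 3.8131.
Social marginal cost = private MC − MEB = 30.046 + 3.315x.
Set SMC = demand: 30.046 + 3.315x = 59.032 - 1.071x → x* = 6.6088.
Height of the DWL triangle at x_m is demand(x_m) − SMC(x_m) = MEB(x_m) = 12.2619.
DWL = ½ × 2.7957 × 12.2619 = 17.1403.

DWL = $17.140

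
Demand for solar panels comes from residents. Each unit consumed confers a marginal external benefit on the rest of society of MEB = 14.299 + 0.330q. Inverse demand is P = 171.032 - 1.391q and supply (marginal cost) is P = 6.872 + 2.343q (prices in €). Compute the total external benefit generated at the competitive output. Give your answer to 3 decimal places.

Market equilibrium (private): 6.872 + 2.343q = 171.032 - 1.391q → q_m = 43.9636.
Total external benefit = ∫₀^{q_m} (14.299 + 0.330q) dq = 14.299×43.9636 + ½×0.330×43.9636² = 947.5472.

€947.547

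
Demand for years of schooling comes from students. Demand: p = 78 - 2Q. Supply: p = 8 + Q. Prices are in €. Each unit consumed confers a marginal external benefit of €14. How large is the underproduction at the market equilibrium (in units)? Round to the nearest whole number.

5 units

Market equilibrium (private): 8 + Q = 78 - 2Q → Q_m = 23.3333.
Social marginal benefit = demand + MEB = 92 - 2Q.
Set SMB = MC: 92 - 2Q = 8 + Q → Q* = 28.0000.
Gap = |23.3333 − 28.0000| = 4.6667.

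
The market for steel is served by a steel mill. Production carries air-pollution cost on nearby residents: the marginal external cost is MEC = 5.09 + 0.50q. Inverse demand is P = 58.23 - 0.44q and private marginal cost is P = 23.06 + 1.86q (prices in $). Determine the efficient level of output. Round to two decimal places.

q* = 10.74

Social marginal cost = private MC + MEC = 28.15 + 2.36q.
Set SMC = demand: 28.15 + 2.36q = 58.23 - 0.44q → q* = 10.7429.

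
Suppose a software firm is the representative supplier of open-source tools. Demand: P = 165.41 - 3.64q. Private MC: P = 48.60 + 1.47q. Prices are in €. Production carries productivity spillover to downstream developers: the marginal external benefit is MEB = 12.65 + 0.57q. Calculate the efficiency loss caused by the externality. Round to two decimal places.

Market equilibrium (private): 48.60 + 1.47q = 165.41 - 3.64q → q_m = 22.8591.
Social marginal cost = private MC − MEB = 35.95 + 0.90q.
Set SMC = demand: 35.95 + 0.90q = 165.41 - 3.64q → q* = 28.5154.
The welfare-loss triangle has base |q_m − q*| and height MEB(q_m) (the vertical gap between SMC and demand is zero at q* and MEB at q_m).
DWL = ½ × 5.6563 × 25.6797 = 72.6260.

DWL = €72.63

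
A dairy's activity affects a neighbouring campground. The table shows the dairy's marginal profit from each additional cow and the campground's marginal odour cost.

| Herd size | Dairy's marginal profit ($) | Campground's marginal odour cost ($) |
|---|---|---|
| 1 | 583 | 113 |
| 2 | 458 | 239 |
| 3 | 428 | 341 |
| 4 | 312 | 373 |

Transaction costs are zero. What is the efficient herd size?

Bargaining reaches the level where marginal profit last exceeds marginal odour cost.
That holds through level 3 (428 ≥ 341) but not at 4 (312 < 373).

3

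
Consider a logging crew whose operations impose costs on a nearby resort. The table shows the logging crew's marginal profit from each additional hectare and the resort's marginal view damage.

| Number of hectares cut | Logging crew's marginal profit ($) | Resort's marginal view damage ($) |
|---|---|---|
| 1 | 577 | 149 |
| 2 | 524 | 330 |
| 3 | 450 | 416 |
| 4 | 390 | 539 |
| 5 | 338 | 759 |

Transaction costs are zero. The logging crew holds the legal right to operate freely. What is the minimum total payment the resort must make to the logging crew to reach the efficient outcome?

$728

Left alone the logging crew would choose level 5 (marginal profit stays positive).
Efficient level: k* = 3 (marginal profit ≥ marginal view damage through 3).
The resort must at least cover the logging crew's forgone profit from cutting 5→3: 390 + 338 = 728.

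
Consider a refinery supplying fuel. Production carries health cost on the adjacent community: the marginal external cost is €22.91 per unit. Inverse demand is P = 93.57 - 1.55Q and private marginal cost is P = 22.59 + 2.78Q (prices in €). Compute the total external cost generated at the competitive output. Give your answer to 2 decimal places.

€375.55

Market equilibrium (private): 22.59 + 2.78Q = 93.57 - 1.55Q → Q_m = 16.3926.
Total external cost = MEC × Q_m = 22.91 × 16.3926 = 375.5545.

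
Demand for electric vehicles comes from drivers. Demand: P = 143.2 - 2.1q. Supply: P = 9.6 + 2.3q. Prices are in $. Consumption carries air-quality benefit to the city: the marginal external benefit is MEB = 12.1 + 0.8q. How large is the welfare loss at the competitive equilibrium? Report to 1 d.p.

DWL = $183.9

Market equilibrium (private): 9.6 + 2.3q = 143.2 - 2.1q → q_m = 30.3636.
Social marginal benefit = demand + MEB = 155.3 - 1.3q.
Set SMB = MC: 155.3 - 1.3q = 9.6 + 2.3q → q* = 40.4722.
The welfare-loss triangle has base |q_m − q*| and height MEB(q_m) (the vertical gap between SMB and MC is zero at q* and MEB at q_m).
DWL = ½ × 10.1086 × 36.3909 = 183.9305.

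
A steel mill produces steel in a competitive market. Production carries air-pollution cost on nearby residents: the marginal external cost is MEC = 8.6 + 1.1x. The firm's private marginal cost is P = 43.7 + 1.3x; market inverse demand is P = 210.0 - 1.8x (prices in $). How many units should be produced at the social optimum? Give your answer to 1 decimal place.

x* = 37.5

Social marginal cost = private MC + MEC = 52.3 + 2.4x.
Set SMC = demand: 52.3 + 2.4x = 210.0 - 1.8x → x* = 37.5476.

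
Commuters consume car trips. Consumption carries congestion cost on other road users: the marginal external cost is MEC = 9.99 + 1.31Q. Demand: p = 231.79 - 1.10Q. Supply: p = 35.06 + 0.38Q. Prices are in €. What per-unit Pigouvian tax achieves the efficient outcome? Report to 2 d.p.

Social marginal benefit = demand − MEC = 221.80 - 2.41Q.
Set SMB = MC: 221.80 - 2.41Q = 35.06 + 0.38Q → Q* = 66.9319.
The Pigouvian tax equals MEC at Q*: 9.99 + 1.31×66.9319 = 97.6708.

tax = €97.67 per unit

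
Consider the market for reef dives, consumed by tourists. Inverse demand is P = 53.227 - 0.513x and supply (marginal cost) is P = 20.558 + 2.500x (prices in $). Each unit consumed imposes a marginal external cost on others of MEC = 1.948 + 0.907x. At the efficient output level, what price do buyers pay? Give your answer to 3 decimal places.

Social marginal benefit = demand − MEC = 51.279 - 1.420x.
Set SMB = MC: 51.279 - 1.420x = 20.558 + 2.500x → x* = 7.8370.
Consumer price on the demand curve at x*: 53.227 − 0.513×7.8370 = 49.2066.

P = $49.207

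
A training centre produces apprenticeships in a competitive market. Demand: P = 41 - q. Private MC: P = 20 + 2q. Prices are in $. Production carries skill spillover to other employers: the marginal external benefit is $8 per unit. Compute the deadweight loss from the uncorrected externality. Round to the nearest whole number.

DWL = $11

Market equilibrium (private): 20 + 2q = 41 - q → q_m = 7.0000.
Social marginal cost = private MC − MEB = 12 + 2q.
Set SMC = demand: 12 + 2q = 41 - q → q* = 9.6667.
Height of the DWL triangle at q_m is demand(q_m) − SMC(q_m) = MEB(q_m) = 8.0000.
DWL = ½ × 2.6667 × 8.0000 = 10.6668.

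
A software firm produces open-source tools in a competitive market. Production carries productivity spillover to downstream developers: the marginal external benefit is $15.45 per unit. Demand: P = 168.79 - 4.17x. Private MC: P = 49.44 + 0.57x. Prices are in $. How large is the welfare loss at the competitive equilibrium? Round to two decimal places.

DWL = $25.18

Market equilibrium (private): 49.44 + 0.57x = 168.79 - 4.17x → x_m = 25.1793.
Social marginal cost = private MC − MEB = 33.99 + 0.57x.
Set SMC = demand: 33.99 + 0.57x = 168.79 - 4.17x → x* = 28.4388.
Height of the DWL triangle at x_m is demand(x_m) − SMC(x_m) = MEB(x_m) = 15.4500.
DWL = ½ × 3.2595 × 15.4500 = 25.1796.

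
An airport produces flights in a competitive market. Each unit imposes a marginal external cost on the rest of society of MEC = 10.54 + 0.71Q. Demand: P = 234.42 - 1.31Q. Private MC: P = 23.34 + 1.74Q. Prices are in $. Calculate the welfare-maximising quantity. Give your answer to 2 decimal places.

Social marginal cost = private MC + MEC = 33.88 + 2.45Q.
Set SMC = demand: 33.88 + 2.45Q = 234.42 - 1.31Q → Q* = 53.3351.

Q* = 53.34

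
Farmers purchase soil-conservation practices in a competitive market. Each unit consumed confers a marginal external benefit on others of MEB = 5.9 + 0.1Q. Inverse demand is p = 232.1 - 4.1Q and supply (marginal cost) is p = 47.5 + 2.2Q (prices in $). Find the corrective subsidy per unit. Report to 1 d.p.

Social marginal benefit = demand + MEB = 238.0 - 4.0Q.
Set SMB = MC: 238.0 - 4.0Q = 47.5 + 2.2Q → Q* = 30.7258.
The Pigouvian subsidy equals MEB at Q*: 5.9 + 0.1×30.7258 = 8.9726.

subsidy = $9.0 per unit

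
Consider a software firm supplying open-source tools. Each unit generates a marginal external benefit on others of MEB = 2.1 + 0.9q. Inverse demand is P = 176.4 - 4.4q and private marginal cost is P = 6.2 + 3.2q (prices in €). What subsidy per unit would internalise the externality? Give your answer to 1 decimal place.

Social marginal cost = private MC − MEB = 4.1 + 2.3q.
Set SMC = demand: 4.1 + 2.3q = 176.4 - 4.4q → q* = 25.7164.
The Pigouvian subsidy equals MEB at q*: 2.1 + 0.9×25.7164 = 25.2448.

subsidy = €25.2 per unit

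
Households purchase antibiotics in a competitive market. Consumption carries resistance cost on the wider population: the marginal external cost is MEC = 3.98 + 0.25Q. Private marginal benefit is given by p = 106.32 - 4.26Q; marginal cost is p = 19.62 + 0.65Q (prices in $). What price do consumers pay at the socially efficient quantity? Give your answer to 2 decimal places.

Social marginal benefit = demand − MEC = 102.34 - 4.51Q.
Set SMB = MC: 102.34 - 4.51Q = 19.62 + 0.65Q → Q* = 16.0310.
Consumer price on the demand curve at Q*: 106.32 − 4.26×16.0310 = 38.0279.

P = $38.03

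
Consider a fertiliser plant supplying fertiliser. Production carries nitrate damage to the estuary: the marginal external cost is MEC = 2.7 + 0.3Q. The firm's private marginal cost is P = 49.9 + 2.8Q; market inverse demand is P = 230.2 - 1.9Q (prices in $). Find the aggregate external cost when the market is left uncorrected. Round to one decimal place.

$324.3

Market equilibrium (private): 49.9 + 2.8Q = 230.2 - 1.9Q → Q_m = 38.3617.
Total external cost = ∫₀^{Q_m} (2.7 + 0.3Q) dQ = 2.7×38.3617 + ½×0.3×38.3617² = 324.3196.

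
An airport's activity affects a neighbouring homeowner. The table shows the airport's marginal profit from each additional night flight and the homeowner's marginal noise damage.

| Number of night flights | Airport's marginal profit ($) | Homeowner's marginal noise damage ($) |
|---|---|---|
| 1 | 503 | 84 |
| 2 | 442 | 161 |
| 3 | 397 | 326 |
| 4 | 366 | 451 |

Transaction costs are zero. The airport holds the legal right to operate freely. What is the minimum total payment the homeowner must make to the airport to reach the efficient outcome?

Left alone the airport would choose level 4 (marginal profit stays positive).
Efficient level: k* = 3 (marginal profit ≥ marginal noise damage through 3).
The homeowner must at least cover the airport's forgone profit from cutting 4→3: 366 = 366.

$366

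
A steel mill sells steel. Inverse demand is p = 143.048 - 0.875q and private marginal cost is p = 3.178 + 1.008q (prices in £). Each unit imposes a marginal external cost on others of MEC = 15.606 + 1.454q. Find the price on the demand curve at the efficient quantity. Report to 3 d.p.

P = £110.465

Social marginal cost = private MC + MEC = 18.784 + 2.462q.
Set SMC = demand: 18.784 + 2.462q = 143.048 - 0.875q → q* = 37.2382.
Consumer price on the demand curve at q*: 143.048 − 0.875×37.2382 = 110.4646.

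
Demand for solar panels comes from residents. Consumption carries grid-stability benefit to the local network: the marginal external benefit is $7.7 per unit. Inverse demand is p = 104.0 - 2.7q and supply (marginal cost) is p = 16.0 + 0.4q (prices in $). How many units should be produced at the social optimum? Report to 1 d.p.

q* = 30.9

Social marginal benefit = demand + MEB = 111.7 - 2.7q.
Set SMB = MC: 111.7 - 2.7q = 16.0 + 0.4q → q* = 30.8710.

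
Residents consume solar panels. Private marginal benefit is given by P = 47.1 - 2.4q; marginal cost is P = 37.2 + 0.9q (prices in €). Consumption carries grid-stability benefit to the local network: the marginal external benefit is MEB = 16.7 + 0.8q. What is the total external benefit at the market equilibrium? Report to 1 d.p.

€53.7

Market equilibrium (private): 37.2 + 0.9q = 47.1 - 2.4q → q_m = 3.0000.
Total external benefit = ∫₀^{q_m} (16.7 + 0.8q) dq = 16.7×3.0000 + ½×0.8×3.0000² = 53.7000.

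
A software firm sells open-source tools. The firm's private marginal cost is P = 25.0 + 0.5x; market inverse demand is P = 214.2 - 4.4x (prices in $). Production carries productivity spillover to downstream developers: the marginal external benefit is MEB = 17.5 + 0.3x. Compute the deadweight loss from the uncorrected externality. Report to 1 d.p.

DWL = $91.9

Market equilibrium (private): 25.0 + 0.5x = 214.2 - 4.4x → x_m = 38.6122.
Social marginal cost = private MC − MEB = 7.5 + 0.2x.
Set SMC = demand: 7.5 + 0.2x = 214.2 - 4.4x → x* = 44.9348.
The welfare-loss triangle has base |x_m − x*| and height MEB(x_m) (the vertical gap between SMC and demand is zero at x* and MEB at x_m).
DWL = ½ × 6.3226 × 29.0837 = 91.9423.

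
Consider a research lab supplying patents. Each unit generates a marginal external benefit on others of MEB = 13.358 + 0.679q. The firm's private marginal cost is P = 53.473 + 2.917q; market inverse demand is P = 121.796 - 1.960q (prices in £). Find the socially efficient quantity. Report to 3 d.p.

q* = 19.457

Social marginal cost = private MC − MEB = 40.115 + 2.238q.
Set SMC = demand: 40.115 + 2.238q = 121.796 - 1.960q → q* = 19.4571.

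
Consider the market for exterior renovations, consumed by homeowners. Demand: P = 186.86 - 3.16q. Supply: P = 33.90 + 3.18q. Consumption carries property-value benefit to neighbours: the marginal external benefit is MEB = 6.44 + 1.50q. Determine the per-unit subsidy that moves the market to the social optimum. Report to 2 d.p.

Social marginal benefit = demand + MEB = 193.30 - 1.66q.
Set SMB = MC: 193.30 - 1.66q = 33.90 + 3.18q → q* = 32.9339.
The Pigouvian subsidy equals MEB at q*: 6.44 + 1.50×32.9339 = 55.8409.

subsidy = 55.84 per unit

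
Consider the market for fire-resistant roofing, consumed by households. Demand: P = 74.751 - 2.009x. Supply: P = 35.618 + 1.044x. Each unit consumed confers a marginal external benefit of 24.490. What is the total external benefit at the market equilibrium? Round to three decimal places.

313.910

Market equilibrium (private): 35.618 + 1.044x = 74.751 - 2.009x → x_m = 12.8179.
Total external benefit = MEB × x_m = 24.490 × 12.8179 = 313.9104.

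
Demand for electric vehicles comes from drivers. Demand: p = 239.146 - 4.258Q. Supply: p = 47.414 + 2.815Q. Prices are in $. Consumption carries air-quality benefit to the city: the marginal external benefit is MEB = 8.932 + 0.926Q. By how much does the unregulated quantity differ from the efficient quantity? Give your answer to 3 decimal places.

Market equilibrium (private): 47.414 + 2.815Q = 239.146 - 4.258Q → Q_m = 27.1076.
Social marginal benefit = demand + MEB = 248.078 - 3.332Q.
Set SMB = MC: 248.078 - 3.332Q = 47.414 + 2.815Q → Q* = 32.6442.
Gap = |27.1076 − 32.6442| = 5.5366.

5.537 units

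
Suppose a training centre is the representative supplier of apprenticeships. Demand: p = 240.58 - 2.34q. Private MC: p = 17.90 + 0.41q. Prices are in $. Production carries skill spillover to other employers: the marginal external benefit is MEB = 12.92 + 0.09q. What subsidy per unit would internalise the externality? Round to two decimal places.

subsidy = $20.89 per unit

Social marginal cost = private MC − MEB = 4.98 + 0.32q.
Set SMC = demand: 4.98 + 0.32q = 240.58 - 2.34q → q* = 88.5714.
The Pigouvian subsidy equals MEB at q*: 12.92 + 0.09×88.5714 = 20.8914.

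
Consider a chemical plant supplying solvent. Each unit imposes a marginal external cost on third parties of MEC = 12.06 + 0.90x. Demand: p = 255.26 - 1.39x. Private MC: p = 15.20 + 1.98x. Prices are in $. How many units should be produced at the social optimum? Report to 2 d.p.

Social marginal cost = private MC + MEC = 27.26 + 2.88x.
Set SMC = demand: 27.26 + 2.88x = 255.26 - 1.39x → x* = 53.3958.

x* = 53.40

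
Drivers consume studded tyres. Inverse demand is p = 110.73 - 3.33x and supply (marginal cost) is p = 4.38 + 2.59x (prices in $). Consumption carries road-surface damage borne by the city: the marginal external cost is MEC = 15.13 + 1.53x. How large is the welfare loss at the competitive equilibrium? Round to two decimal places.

Market equilibrium (private): 4.38 + 2.59x = 110.73 - 3.33x → x_m = 17.9645.
Social marginal benefit = demand − MEC = 95.60 - 4.86x.
Set SMB = MC: 95.60 - 4.86x = 4.38 + 2.59x → x* = 12.2443.
Height of the DWL triangle at x_m is MC(x_m) − SMB(x_m) = MEC(x_m) = 42.6157.
DWL = ½ × 5.7202 × 42.6157 = 121.8852.

DWL = $121.89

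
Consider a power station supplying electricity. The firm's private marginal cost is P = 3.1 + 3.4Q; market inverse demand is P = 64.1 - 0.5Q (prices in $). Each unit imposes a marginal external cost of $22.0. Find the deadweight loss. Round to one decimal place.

DWL = $62.1

Market equilibrium (private): 3.1 + 3.4Q = 64.1 - 0.5Q → Q_m = 15.6410.
Social marginal cost = private MC + MEC = 25.1 + 3.4Q.
Set SMC = demand: 25.1 + 3.4Q = 64.1 - 0.5Q → Q* = 10.0000.
Height of the DWL triangle at Q_m is SMC(Q_m) − demand(Q_m) = MEC(Q_m) = 22.0000.
DWL = ½ × 5.6410 × 22.0000 = 62.0510.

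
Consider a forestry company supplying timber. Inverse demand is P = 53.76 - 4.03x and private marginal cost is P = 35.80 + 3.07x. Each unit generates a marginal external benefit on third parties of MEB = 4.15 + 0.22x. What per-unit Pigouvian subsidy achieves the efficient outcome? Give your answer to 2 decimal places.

Social marginal cost = private MC − MEB = 31.65 + 2.85x.
Set SMC = demand: 31.65 + 2.85x = 53.76 - 4.03x → x* = 3.2137.
The Pigouvian subsidy equals MEB at x*: 4.15 + 0.22×3.2137 = 4.8570.

subsidy = 4.86 per unit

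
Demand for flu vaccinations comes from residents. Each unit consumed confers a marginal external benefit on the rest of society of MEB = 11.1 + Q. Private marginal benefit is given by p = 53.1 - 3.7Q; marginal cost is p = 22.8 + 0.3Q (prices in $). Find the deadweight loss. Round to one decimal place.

Market equilibrium (private): 22.8 + 0.3Q = 53.1 - 3.7Q → Q_m = 7.5750.
Social marginal benefit = demand + MEB = 64.2 - 2.7Q.
Set SMB = MC: 64.2 - 2.7Q = 22.8 + 0.3Q → Q* = 13.8000.
Between Q* and Q_m the wedge SMB − MC runs linearly from 0 to MEB(Q_m), so the loss is a triangle.
DWL = ½ × 6.2250 × 18.6750 = 58.1259.

DWL = $58.1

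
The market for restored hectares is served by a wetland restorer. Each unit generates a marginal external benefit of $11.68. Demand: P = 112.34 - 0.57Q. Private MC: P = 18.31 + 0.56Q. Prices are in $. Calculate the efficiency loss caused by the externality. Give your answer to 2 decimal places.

DWL = $60.36

Market equilibrium (private): 18.31 + 0.56Q = 112.34 - 0.57Q → Q_m = 83.2124.
Social marginal cost = private MC − MEB = 6.63 + 0.56Q.
Set SMC = demand: 6.63 + 0.56Q = 112.34 - 0.57Q → Q* = 93.5487.
Height of the DWL triangle at Q_m is demand(Q_m) − SMC(Q_m) = MEB(Q_m) = 11.6800.
DWL = ½ × 10.3363 × 11.6800 = 60.3640.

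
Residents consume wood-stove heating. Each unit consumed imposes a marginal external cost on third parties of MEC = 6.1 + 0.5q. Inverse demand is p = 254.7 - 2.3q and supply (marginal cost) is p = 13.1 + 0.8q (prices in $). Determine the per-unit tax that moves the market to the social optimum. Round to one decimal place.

Social marginal benefit = demand − MEC = 248.6 - 2.8q.
Set SMB = MC: 248.6 - 2.8q = 13.1 + 0.8q → q* = 65.4167.
The Pigouvian tax equals MEC at q*: 6.1 + 0.5×65.4167 = 38.8084.

tax = $38.8 per unit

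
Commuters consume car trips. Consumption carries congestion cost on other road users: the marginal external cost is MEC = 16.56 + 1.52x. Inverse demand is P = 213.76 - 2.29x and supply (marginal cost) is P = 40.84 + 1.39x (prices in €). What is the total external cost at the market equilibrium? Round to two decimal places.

€2456.20

Market equilibrium (private): 40.84 + 1.39x = 213.76 - 2.29x → x_m = 46.9891.
Total external cost = ∫₀^{x_m} (16.56 + 1.52x) dx = 16.56×46.9891 + ½×1.52×46.9891² = 2456.2009.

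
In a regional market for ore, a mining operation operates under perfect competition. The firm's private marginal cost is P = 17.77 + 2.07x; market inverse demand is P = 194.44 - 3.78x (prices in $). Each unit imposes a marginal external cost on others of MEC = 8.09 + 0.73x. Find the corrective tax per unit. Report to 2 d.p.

Social marginal cost = private MC + MEC = 25.86 + 2.80x.
Set SMC = demand: 25.86 + 2.80x = 194.44 - 3.78x → x* = 25.6201.
The Pigouvian tax equals MEC at x*: 8.09 + 0.73×25.6201 = 26.7927.

tax = $26.79 per unit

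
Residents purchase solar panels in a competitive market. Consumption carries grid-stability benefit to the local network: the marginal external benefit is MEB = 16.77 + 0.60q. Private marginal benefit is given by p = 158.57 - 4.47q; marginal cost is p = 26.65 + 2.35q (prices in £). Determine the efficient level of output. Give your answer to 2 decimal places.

q* = 23.91

Social marginal benefit = demand + MEB = 175.34 - 3.87q.
Set SMB = MC: 175.34 - 3.87q = 26.65 + 2.35q → q* = 23.9051.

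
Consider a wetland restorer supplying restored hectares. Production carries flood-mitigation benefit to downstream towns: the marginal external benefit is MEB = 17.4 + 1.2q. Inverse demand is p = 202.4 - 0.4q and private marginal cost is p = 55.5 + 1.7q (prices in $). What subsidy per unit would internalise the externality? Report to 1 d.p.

Social marginal cost = private MC − MEB = 38.1 + 0.5q.
Set SMC = demand: 38.1 + 0.5q = 202.4 - 0.4q → q* = 182.5556.
The Pigouvian subsidy equals MEB at q*: 17.4 + 1.2×182.5556 = 236.4667.

subsidy = $236.5 per unit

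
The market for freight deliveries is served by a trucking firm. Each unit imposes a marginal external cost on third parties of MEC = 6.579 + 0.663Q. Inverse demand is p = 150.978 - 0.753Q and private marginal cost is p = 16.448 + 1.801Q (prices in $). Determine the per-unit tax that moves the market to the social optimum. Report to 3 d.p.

tax = $32.949 per unit

Social marginal cost = private MC + MEC = 23.027 + 2.464Q.
Set SMC = demand: 23.027 + 2.464Q = 150.978 - 0.753Q → Q* = 39.7734.
The Pigouvian tax equals MEC at Q*: 6.579 + 0.663×39.7734 = 32.9488.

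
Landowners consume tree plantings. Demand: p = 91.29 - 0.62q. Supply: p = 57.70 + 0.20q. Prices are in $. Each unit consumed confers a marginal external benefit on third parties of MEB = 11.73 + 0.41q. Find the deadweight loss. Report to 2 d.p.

DWL = $992.29

Market equilibrium (private): 57.70 + 0.20q = 91.29 - 0.62q → q_m = 40.9634.
Social marginal benefit = demand + MEB = 103.02 - 0.21q.
Set SMB = MC: 103.02 - 0.21q = 57.70 + 0.20q → q* = 110.5366.
Height of the DWL triangle at q_m is SMB(q_m) − MC(q_m) = MEB(q_m) = 28.5250.
DWL = ½ × 69.5732 × 28.5250 = 992.2878.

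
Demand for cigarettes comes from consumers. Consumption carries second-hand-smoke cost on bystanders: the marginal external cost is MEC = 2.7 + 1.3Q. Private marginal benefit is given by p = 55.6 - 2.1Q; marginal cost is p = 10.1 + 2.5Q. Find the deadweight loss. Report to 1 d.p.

DWL = 20.5

Market equilibrium (private): 10.1 + 2.5Q = 55.6 - 2.1Q → Q_m = 9.8913.
Social marginal benefit = demand − MEC = 52.9 - 3.4Q.
Set SMB = MC: 52.9 - 3.4Q = 10.1 + 2.5Q → Q* = 7.2542.
Between Q* and Q_m the wedge MC − SMB runs linearly from 0 to MEC(Q_m), so the loss is a triangle.
DWL = ½ × 2.6371 × 15.5587 = 20.5149.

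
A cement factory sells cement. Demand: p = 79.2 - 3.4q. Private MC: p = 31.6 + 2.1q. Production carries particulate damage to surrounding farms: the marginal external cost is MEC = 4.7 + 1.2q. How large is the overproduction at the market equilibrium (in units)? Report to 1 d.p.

Market equilibrium (private): 31.6 + 2.1q = 79.2 - 3.4q → q_m = 8.6545.
Social marginal cost = private MC + MEC = 36.3 + 3.3q.
Set SMC = demand: 36.3 + 3.3q = 79.2 - 3.4q → q* = 6.4030.
Gap = |8.6545 − 6.4030| = 2.2515.

2.3 units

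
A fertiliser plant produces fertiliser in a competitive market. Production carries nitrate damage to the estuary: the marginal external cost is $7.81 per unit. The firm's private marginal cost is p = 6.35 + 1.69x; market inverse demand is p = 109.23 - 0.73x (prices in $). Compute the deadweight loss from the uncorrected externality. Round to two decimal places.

DWL = $12.60

Market equilibrium (private): 6.35 + 1.69x = 109.23 - 0.73x → x_m = 42.5124.
Social marginal cost = private MC + MEC = 14.16 + 1.69x.
Set SMC = demand: 14.16 + 1.69x = 109.23 - 0.73x → x* = 39.2851.
The loss is the area between SMC and demand from x* to x_m; with linear curves that's a triangle of height MEC(x_m).
DWL = ½ × 3.2273 × 7.8100 = 12.6026.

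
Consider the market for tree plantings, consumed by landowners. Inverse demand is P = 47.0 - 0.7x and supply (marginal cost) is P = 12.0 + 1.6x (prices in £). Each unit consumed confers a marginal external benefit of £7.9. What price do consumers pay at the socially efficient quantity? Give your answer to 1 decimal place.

P = £33.9

Social marginal benefit = demand + MEB = 54.9 - 0.7x.
Set SMB = MC: 54.9 - 0.7x = 12.0 + 1.6x → x* = 18.6522.
Consumer price on the demand curve at x*: 47.0 − 0.7×18.6522 = 33.9435.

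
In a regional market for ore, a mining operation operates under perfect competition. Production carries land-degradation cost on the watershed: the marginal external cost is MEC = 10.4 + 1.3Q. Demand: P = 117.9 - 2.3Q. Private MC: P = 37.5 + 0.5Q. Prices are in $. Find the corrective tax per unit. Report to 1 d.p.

Social marginal cost = private MC + MEC = 47.9 + 1.8Q.
Set SMC = demand: 47.9 + 1.8Q = 117.9 - 2.3Q → Q* = 17.0732.
The Pigouvian tax equals MEC at Q*: 10.4 + 1.3×17.0732 = 32.5952.

tax = $32.6 per unit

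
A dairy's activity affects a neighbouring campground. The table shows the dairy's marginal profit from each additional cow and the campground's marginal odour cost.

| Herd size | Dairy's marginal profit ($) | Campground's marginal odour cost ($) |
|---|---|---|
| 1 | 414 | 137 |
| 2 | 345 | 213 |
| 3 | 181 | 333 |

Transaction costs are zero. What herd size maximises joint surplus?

Bargaining reaches the level where marginal profit last exceeds marginal odour cost.
That holds through level 2 (345 ≥ 213) but not at 3 (181 < 333).

2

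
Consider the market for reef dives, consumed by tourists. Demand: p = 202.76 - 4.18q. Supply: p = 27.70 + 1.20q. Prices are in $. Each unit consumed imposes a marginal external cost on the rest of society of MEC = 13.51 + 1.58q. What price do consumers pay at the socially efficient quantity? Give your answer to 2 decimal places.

P = $105.74

Social marginal benefit = demand − MEC = 189.25 - 5.76q.
Set SMB = MC: 189.25 - 5.76q = 27.70 + 1.20q → q* = 23.2112.
Consumer price on the demand curve at q*: 202.76 − 4.18×23.2112 = 105.7372.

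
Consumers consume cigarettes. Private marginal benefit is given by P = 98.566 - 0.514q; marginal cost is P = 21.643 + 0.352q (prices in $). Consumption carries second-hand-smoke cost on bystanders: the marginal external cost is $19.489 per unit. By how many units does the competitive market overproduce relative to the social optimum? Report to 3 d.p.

22.505 units

Market equilibrium (private): 21.643 + 0.352q = 98.566 - 0.514q → q_m = 88.8256.
Social marginal benefit = demand − MEC = 79.077 - 0.514q.
Set SMB = MC: 79.077 - 0.514q = 21.643 + 0.352q → q* = 66.3210.
Gap = |88.8256 − 66.3210| = 22.5046.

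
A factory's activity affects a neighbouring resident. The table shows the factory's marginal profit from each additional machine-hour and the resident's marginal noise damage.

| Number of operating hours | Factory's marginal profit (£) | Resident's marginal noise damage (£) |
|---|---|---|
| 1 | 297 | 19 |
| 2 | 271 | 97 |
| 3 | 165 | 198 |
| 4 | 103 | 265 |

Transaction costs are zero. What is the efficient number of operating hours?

2

Bargaining reaches the level where marginal profit last exceeds marginal noise damage.
That holds through level 2 (271 ≥ 97) but not at 3 (165 < 198).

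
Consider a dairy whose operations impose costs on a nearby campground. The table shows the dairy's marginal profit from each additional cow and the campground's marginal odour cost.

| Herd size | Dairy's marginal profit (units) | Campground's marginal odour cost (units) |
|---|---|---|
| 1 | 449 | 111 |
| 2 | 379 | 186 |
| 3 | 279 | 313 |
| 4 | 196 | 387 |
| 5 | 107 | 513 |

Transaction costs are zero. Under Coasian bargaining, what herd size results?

Bargaining reaches the level where marginal profit last exceeds marginal odour cost.
That holds through level 2 (379 ≥ 186) but not at 3 (279 < 313).

2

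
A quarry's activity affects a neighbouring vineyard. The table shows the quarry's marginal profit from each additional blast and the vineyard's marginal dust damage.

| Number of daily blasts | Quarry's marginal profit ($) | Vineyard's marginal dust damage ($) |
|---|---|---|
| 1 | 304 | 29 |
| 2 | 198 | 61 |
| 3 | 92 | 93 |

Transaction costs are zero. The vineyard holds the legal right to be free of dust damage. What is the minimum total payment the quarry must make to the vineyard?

$90

Efficient level: marginal profit ≥ marginal dust damage through level 2, so k* = 2.
With the vineyard holding the right, the quarry must at least compensate total damage at k*: 29 + 61 = 90.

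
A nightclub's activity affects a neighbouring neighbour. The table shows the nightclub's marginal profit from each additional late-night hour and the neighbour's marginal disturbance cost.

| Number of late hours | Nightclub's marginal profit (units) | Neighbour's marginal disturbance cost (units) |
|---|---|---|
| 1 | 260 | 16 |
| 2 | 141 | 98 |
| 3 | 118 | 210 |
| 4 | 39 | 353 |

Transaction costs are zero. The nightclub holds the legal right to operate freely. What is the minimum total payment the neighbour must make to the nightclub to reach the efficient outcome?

157

Left alone the nightclub would choose level 4 (marginal profit stays positive).
Efficient level: k* = 2 (marginal profit ≥ marginal disturbance cost through 2).
The neighbour must at least cover the nightclub's forgone profit from cutting 4→2: 118 + 39 = 157.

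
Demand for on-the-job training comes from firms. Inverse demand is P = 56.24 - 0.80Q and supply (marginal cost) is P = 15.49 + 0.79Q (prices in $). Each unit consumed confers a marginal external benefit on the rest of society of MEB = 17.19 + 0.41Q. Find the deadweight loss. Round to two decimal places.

DWL = $325.07

Market equilibrium (private): 15.49 + 0.79Q = 56.24 - 0.80Q → Q_m = 25.6289.
Social marginal benefit = demand + MEB = 73.43 - 0.39Q.
Set SMB = MC: 73.43 - 0.39Q = 15.49 + 0.79Q → Q* = 49.1017.
The loss is the area between SMB and MC from Q* to Q_m; with linear curves that's a triangle of height MEB(Q_m).
DWL = ½ × 23.4728 × 27.6979 = 325.0736.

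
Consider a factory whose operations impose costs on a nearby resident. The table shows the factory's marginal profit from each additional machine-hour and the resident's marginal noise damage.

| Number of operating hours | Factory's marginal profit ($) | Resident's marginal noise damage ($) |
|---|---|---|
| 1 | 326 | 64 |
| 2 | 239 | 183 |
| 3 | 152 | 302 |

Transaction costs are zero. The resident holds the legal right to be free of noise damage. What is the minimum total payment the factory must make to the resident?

$247

Efficient level: marginal profit ≥ marginal noise damage through level 2, so k* = 2.
With the resident holding the right, the factory must at least compensate total damage at k*: 64 + 183 = 247.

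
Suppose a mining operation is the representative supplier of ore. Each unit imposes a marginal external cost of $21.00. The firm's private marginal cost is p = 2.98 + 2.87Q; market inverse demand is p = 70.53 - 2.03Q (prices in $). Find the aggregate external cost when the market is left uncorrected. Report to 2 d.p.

$289.50

Market equilibrium (private): 2.98 + 2.87Q = 70.53 - 2.03Q → Q_m = 13.7857.
Total external cost = MEC × Q_m = 21.00 × 13.7857 = 289.4997.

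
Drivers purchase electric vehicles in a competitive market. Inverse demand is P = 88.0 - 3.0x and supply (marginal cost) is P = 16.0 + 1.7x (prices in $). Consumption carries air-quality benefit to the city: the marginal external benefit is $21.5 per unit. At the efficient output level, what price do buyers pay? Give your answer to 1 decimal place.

P = $28.3

Social marginal benefit = demand + MEB = 109.5 - 3.0x.
Set SMB = MC: 109.5 - 3.0x = 16.0 + 1.7x → x* = 19.8936.
Consumer price on the demand curve at x*: 88.0 − 3.0×19.8936 = 28.3192.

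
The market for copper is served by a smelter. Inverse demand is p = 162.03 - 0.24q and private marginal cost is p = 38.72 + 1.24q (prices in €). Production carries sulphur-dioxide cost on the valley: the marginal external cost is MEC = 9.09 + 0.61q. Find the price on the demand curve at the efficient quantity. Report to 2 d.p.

P = €148.91

Social marginal cost = private MC + MEC = 47.81 + 1.85q.
Set SMC = demand: 47.81 + 1.85q = 162.03 - 0.24q → q* = 54.6507.
Consumer price on the demand curve at q*: 162.03 − 0.24×54.6507 = 148.9138.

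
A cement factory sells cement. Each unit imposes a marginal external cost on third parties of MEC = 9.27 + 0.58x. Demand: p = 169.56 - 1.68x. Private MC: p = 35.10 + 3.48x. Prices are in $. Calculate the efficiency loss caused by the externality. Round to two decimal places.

Market equilibrium (private): 35.10 + 3.48x = 169.56 - 1.68x → x_m = 26.0581.
Social marginal cost = private MC + MEC = 44.37 + 4.06x.
Set SMC = demand: 44.37 + 4.06x = 169.56 - 1.68x → x* = 21.8101.
The welfare-loss triangle has base |x_m − x*| and height MEC(x_m) (the vertical gap between SMC and demand is zero at x* and MEC at x_m).
DWL = ½ × 4.2480 × 24.3837 = 51.7910.

DWL = $51.79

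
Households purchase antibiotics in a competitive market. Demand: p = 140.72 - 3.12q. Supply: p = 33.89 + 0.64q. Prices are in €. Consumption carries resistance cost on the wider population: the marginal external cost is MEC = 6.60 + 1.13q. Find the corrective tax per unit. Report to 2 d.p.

Social marginal benefit = demand − MEC = 134.12 - 4.25q.
Set SMB = MC: 134.12 - 4.25q = 33.89 + 0.64q → q* = 20.4969.
The Pigouvian tax equals MEC at q*: 6.60 + 1.13×20.4969 = 29.7615.

tax = €29.76 per unit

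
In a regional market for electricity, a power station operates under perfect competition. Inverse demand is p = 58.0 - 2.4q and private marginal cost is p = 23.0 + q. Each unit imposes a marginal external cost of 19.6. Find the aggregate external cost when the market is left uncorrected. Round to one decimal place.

201.8

Market equilibrium (private): 23.0 + q = 58.0 - 2.4q → q_m = 10.2941.
Total external cost = MEC × q_m = 19.6 × 10.2941 = 201.7644.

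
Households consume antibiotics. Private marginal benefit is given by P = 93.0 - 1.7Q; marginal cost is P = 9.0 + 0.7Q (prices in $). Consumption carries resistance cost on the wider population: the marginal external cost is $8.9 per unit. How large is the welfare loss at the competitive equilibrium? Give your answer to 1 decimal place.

Market equilibrium (private): 9.0 + 0.7Q = 93.0 - 1.7Q → Q_m = 35.0000.
Social marginal benefit = demand − MEC = 84.1 - 1.7Q.
Set SMB = MC: 84.1 - 1.7Q = 9.0 + 0.7Q → Q* = 31.2917.
Between Q* and Q_m the wedge MC − SMB runs linearly from 0 to MEC(Q_m), so the loss is a triangle.
DWL = ½ × 3.7083 × 8.9000 = 16.5019.

DWL = $16.5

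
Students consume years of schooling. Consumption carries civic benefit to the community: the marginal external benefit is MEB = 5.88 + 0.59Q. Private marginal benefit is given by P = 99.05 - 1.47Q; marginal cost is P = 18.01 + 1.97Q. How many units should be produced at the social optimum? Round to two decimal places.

Social marginal benefit = demand + MEB = 104.93 - 0.88Q.
Set SMB = MC: 104.93 - 0.88Q = 18.01 + 1.97Q → Q* = 30.4982.

Q* = 30.50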